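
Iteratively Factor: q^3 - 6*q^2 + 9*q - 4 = (q - 4)*(q^2 - 2*q + 1) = (q - 4)*(q - 1)*(q - 1)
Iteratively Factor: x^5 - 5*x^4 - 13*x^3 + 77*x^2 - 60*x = (x - 1)*(x^4 - 4*x^3 - 17*x^2 + 60*x) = (x - 5)*(x - 1)*(x^3 + x^2 - 12*x) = (x - 5)*(x - 3)*(x - 1)*(x^2 + 4*x) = x*(x - 5)*(x - 3)*(x - 1)*(x + 4)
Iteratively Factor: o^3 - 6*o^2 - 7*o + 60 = (o + 3)*(o^2 - 9*o + 20) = (o - 4)*(o + 3)*(o - 5)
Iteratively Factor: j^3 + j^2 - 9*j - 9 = (j - 3)*(j^2 + 4*j + 3) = (j - 3)*(j + 3)*(j + 1)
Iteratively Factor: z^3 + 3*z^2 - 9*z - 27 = (z + 3)*(z^2 - 9) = (z - 3)*(z + 3)*(z + 3)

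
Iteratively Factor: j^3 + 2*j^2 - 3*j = (j + 3)*(j^2 - j) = (j - 1)*(j + 3)*(j)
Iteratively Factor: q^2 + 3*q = (q + 3)*(q)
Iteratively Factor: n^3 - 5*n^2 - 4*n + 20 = (n - 2)*(n^2 - 3*n - 10) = (n - 5)*(n - 2)*(n + 2)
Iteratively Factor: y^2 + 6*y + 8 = (y + 2)*(y + 4)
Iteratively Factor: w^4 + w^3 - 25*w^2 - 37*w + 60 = (w - 5)*(w^3 + 6*w^2 + 5*w - 12) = (w - 5)*(w + 4)*(w^2 + 2*w - 3) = (w - 5)*(w + 3)*(w + 4)*(w - 1)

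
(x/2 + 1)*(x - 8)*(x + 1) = x^3/2 - 5*x^2/2 - 11*x - 8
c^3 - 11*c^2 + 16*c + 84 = (c - 7)*(c - 6)*(c + 2)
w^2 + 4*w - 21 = (w - 3)*(w + 7)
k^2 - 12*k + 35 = (k - 7)*(k - 5)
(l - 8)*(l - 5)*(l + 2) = l^3 - 11*l^2 + 14*l + 80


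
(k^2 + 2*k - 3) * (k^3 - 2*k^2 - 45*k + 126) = k^5 - 52*k^3 + 42*k^2 + 387*k - 378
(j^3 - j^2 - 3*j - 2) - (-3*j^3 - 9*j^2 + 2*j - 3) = 4*j^3 + 8*j^2 - 5*j + 1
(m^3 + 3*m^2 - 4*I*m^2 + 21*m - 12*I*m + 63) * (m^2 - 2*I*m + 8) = m^5 + 3*m^4 - 6*I*m^4 + 21*m^3 - 18*I*m^3 + 63*m^2 - 74*I*m^2 + 168*m - 222*I*m + 504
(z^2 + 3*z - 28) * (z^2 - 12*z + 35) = z^4 - 9*z^3 - 29*z^2 + 441*z - 980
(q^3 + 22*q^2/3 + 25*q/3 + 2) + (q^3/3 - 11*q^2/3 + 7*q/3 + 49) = 4*q^3/3 + 11*q^2/3 + 32*q/3 + 51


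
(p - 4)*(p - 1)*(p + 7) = p^3 + 2*p^2 - 31*p + 28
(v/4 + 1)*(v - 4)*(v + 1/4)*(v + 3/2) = v^4/4 + 7*v^3/16 - 125*v^2/32 - 7*v - 3/2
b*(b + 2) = b^2 + 2*b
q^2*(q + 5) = q^3 + 5*q^2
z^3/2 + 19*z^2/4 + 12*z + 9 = (z/2 + 1)*(z + 3/2)*(z + 6)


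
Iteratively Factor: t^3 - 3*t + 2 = (t - 1)*(t^2 + t - 2) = (t - 1)^2*(t + 2)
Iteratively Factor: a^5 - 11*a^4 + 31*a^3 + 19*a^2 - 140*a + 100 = (a + 2)*(a^4 - 13*a^3 + 57*a^2 - 95*a + 50) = (a - 2)*(a + 2)*(a^3 - 11*a^2 + 35*a - 25) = (a - 5)*(a - 2)*(a + 2)*(a^2 - 6*a + 5) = (a - 5)^2*(a - 2)*(a + 2)*(a - 1)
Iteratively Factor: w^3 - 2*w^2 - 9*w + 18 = (w - 3)*(w^2 + w - 6) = (w - 3)*(w - 2)*(w + 3)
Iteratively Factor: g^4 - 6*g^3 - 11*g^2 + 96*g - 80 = (g - 5)*(g^3 - g^2 - 16*g + 16) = (g - 5)*(g + 4)*(g^2 - 5*g + 4) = (g - 5)*(g - 1)*(g + 4)*(g - 4)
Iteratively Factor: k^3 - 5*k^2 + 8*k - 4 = (k - 2)*(k^2 - 3*k + 2) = (k - 2)*(k - 1)*(k - 2)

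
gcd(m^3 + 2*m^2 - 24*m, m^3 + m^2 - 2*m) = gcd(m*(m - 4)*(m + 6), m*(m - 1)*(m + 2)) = m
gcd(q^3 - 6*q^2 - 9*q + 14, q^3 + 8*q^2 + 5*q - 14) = q^2 + q - 2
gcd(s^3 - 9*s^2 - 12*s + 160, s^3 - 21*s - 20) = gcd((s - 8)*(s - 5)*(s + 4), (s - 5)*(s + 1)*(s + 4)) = s^2 - s - 20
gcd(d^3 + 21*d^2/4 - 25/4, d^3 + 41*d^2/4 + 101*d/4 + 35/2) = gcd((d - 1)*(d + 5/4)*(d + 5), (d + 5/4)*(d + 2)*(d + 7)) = d + 5/4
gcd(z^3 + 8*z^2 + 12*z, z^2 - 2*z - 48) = z + 6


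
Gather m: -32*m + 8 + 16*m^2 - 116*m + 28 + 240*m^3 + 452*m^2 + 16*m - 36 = 240*m^3 + 468*m^2 - 132*m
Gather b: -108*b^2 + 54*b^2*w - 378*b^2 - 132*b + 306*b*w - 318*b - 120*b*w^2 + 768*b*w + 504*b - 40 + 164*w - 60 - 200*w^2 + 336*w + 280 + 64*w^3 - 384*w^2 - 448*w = b^2*(54*w - 486) + b*(-120*w^2 + 1074*w + 54) + 64*w^3 - 584*w^2 + 52*w + 180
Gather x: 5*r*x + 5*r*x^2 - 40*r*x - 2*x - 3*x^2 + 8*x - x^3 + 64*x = -x^3 + x^2*(5*r - 3) + x*(70 - 35*r)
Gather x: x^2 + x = x^2 + x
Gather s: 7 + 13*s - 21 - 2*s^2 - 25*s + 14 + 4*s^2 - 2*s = 2*s^2 - 14*s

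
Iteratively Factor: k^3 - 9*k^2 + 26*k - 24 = (k - 2)*(k^2 - 7*k + 12) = (k - 4)*(k - 2)*(k - 3)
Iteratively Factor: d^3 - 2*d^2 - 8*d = (d)*(d^2 - 2*d - 8) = d*(d - 4)*(d + 2)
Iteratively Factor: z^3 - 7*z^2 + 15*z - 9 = (z - 1)*(z^2 - 6*z + 9) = (z - 3)*(z - 1)*(z - 3)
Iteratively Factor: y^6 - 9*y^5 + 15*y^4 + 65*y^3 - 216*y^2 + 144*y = (y - 4)*(y^5 - 5*y^4 - 5*y^3 + 45*y^2 - 36*y) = y*(y - 4)*(y^4 - 5*y^3 - 5*y^2 + 45*y - 36) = y*(y - 4)*(y - 3)*(y^3 - 2*y^2 - 11*y + 12) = y*(y - 4)*(y - 3)*(y - 1)*(y^2 - y - 12) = y*(y - 4)^2*(y - 3)*(y - 1)*(y + 3)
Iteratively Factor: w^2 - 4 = (w - 2)*(w + 2)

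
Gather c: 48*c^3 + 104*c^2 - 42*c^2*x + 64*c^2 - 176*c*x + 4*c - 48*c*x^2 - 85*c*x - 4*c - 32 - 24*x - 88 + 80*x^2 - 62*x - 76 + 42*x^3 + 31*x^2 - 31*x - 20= 48*c^3 + c^2*(168 - 42*x) + c*(-48*x^2 - 261*x) + 42*x^3 + 111*x^2 - 117*x - 216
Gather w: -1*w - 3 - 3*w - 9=-4*w - 12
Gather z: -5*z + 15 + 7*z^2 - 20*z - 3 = 7*z^2 - 25*z + 12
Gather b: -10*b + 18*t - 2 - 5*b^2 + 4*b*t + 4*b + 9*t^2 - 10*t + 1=-5*b^2 + b*(4*t - 6) + 9*t^2 + 8*t - 1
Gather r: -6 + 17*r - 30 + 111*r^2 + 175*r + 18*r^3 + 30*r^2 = 18*r^3 + 141*r^2 + 192*r - 36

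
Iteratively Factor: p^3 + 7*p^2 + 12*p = (p)*(p^2 + 7*p + 12) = p*(p + 3)*(p + 4)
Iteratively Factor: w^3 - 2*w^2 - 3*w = (w)*(w^2 - 2*w - 3) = w*(w - 3)*(w + 1)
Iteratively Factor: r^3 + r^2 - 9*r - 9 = (r + 3)*(r^2 - 2*r - 3) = (r + 1)*(r + 3)*(r - 3)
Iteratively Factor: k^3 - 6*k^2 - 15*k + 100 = (k + 4)*(k^2 - 10*k + 25) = (k - 5)*(k + 4)*(k - 5)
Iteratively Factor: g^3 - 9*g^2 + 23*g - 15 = (g - 3)*(g^2 - 6*g + 5) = (g - 5)*(g - 3)*(g - 1)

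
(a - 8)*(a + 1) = a^2 - 7*a - 8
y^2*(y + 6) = y^3 + 6*y^2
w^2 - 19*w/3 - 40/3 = (w - 8)*(w + 5/3)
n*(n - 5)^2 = n^3 - 10*n^2 + 25*n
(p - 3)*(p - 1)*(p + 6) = p^3 + 2*p^2 - 21*p + 18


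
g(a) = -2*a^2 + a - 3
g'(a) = 1 - 4*a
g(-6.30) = -88.68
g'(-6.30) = 26.20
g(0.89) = -3.69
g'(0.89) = -2.56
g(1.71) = -7.14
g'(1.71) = -5.84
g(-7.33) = -117.79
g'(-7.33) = 30.32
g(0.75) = -3.38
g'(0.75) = -2.00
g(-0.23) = -3.34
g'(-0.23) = 1.92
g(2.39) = -12.03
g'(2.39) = -8.56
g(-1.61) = -9.79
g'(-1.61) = 7.44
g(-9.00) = -174.00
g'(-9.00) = 37.00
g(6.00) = -69.00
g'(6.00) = -23.00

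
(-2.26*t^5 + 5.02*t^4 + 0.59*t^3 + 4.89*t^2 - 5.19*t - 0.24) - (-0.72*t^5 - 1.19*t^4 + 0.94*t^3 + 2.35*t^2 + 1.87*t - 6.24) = -1.54*t^5 + 6.21*t^4 - 0.35*t^3 + 2.54*t^2 - 7.06*t + 6.0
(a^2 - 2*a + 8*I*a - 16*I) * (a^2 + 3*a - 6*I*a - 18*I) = a^4 + a^3 + 2*I*a^3 + 42*a^2 + 2*I*a^2 + 48*a - 12*I*a - 288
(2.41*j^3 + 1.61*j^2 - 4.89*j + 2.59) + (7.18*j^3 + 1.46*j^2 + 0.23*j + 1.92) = 9.59*j^3 + 3.07*j^2 - 4.66*j + 4.51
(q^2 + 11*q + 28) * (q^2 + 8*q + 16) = q^4 + 19*q^3 + 132*q^2 + 400*q + 448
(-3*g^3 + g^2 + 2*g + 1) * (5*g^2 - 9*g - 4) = -15*g^5 + 32*g^4 + 13*g^3 - 17*g^2 - 17*g - 4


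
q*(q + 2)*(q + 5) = q^3 + 7*q^2 + 10*q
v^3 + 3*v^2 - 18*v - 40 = (v - 4)*(v + 2)*(v + 5)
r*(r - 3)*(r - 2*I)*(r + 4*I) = r^4 - 3*r^3 + 2*I*r^3 + 8*r^2 - 6*I*r^2 - 24*r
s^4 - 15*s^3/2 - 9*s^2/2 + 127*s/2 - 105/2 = (s - 7)*(s - 5/2)*(s - 1)*(s + 3)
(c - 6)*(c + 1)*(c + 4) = c^3 - c^2 - 26*c - 24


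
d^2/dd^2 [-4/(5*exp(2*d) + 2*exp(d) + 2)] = 8*(-4*(5*exp(d) + 1)^2*exp(d) + (10*exp(d) + 1)*(5*exp(2*d) + 2*exp(d) + 2))*exp(d)/(5*exp(2*d) + 2*exp(d) + 2)^3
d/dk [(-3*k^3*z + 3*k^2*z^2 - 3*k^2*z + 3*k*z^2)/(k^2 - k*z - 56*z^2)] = 3*z*(k*(2*k - z)*(k^2 - k*z + k - z) + (-k^2 + k*z + 56*z^2)*(3*k^2 - 2*k*z + 2*k - z))/(-k^2 + k*z + 56*z^2)^2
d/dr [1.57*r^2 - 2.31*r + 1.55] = 3.14*r - 2.31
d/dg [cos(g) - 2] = -sin(g)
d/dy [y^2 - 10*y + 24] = 2*y - 10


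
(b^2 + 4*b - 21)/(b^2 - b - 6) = (b + 7)/(b + 2)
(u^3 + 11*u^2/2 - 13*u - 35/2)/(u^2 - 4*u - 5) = (2*u^2 + 9*u - 35)/(2*(u - 5))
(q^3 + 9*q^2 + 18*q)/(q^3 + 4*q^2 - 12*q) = (q + 3)/(q - 2)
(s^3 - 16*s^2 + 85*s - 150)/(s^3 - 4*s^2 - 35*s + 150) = (s - 6)/(s + 6)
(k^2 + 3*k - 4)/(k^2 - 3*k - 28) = (k - 1)/(k - 7)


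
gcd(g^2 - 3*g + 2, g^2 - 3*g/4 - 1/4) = g - 1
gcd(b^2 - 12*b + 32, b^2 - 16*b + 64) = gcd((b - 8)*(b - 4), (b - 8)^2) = b - 8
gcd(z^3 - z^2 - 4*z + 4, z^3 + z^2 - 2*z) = z^2 + z - 2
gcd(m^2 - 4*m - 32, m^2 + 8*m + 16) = m + 4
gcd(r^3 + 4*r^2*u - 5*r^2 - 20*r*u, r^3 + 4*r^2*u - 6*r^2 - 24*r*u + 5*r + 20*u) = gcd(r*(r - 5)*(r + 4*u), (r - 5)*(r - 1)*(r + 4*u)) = r^2 + 4*r*u - 5*r - 20*u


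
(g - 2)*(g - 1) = g^2 - 3*g + 2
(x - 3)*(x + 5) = x^2 + 2*x - 15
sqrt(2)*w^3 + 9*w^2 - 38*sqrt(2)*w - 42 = (w - 3*sqrt(2))*(w + 7*sqrt(2))*(sqrt(2)*w + 1)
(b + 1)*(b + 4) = b^2 + 5*b + 4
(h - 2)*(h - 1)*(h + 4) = h^3 + h^2 - 10*h + 8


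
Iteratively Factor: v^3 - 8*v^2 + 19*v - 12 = (v - 3)*(v^2 - 5*v + 4) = (v - 3)*(v - 1)*(v - 4)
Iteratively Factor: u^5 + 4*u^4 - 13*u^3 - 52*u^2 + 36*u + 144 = (u + 2)*(u^4 + 2*u^3 - 17*u^2 - 18*u + 72) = (u - 3)*(u + 2)*(u^3 + 5*u^2 - 2*u - 24) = (u - 3)*(u + 2)*(u + 3)*(u^2 + 2*u - 8) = (u - 3)*(u - 2)*(u + 2)*(u + 3)*(u + 4)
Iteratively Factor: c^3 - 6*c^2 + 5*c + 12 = (c - 4)*(c^2 - 2*c - 3) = (c - 4)*(c + 1)*(c - 3)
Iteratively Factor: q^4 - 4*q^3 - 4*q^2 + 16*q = (q + 2)*(q^3 - 6*q^2 + 8*q) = (q - 2)*(q + 2)*(q^2 - 4*q) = q*(q - 2)*(q + 2)*(q - 4)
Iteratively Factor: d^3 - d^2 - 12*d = (d)*(d^2 - d - 12) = d*(d + 3)*(d - 4)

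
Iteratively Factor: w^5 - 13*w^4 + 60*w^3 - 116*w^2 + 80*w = (w - 4)*(w^4 - 9*w^3 + 24*w^2 - 20*w) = (w - 4)*(w - 2)*(w^3 - 7*w^2 + 10*w) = w*(w - 4)*(w - 2)*(w^2 - 7*w + 10) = w*(w - 5)*(w - 4)*(w - 2)*(w - 2)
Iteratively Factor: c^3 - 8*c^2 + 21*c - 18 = (c - 2)*(c^2 - 6*c + 9) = (c - 3)*(c - 2)*(c - 3)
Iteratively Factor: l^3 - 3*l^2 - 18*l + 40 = (l - 2)*(l^2 - l - 20) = (l - 2)*(l + 4)*(l - 5)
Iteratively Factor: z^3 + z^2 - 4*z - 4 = (z + 1)*(z^2 - 4) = (z + 1)*(z + 2)*(z - 2)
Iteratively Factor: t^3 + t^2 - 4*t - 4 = (t + 2)*(t^2 - t - 2) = (t - 2)*(t + 2)*(t + 1)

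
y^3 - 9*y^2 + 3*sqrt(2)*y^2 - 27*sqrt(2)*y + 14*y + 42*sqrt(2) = (y - 7)*(y - 2)*(y + 3*sqrt(2))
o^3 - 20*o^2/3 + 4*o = o*(o - 6)*(o - 2/3)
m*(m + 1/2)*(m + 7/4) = m^3 + 9*m^2/4 + 7*m/8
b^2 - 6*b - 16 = (b - 8)*(b + 2)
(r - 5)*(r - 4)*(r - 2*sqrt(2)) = r^3 - 9*r^2 - 2*sqrt(2)*r^2 + 20*r + 18*sqrt(2)*r - 40*sqrt(2)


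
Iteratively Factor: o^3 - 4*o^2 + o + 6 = (o - 2)*(o^2 - 2*o - 3) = (o - 3)*(o - 2)*(o + 1)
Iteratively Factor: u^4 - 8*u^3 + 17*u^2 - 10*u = (u)*(u^3 - 8*u^2 + 17*u - 10) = u*(u - 5)*(u^2 - 3*u + 2) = u*(u - 5)*(u - 1)*(u - 2)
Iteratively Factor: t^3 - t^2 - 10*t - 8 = (t - 4)*(t^2 + 3*t + 2) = (t - 4)*(t + 2)*(t + 1)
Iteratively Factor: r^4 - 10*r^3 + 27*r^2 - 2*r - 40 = (r - 5)*(r^3 - 5*r^2 + 2*r + 8) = (r - 5)*(r - 2)*(r^2 - 3*r - 4) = (r - 5)*(r - 4)*(r - 2)*(r + 1)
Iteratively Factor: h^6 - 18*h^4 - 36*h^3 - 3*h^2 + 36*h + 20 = (h + 1)*(h^5 - h^4 - 17*h^3 - 19*h^2 + 16*h + 20) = (h - 1)*(h + 1)*(h^4 - 17*h^2 - 36*h - 20) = (h - 1)*(h + 1)*(h + 2)*(h^3 - 2*h^2 - 13*h - 10) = (h - 5)*(h - 1)*(h + 1)*(h + 2)*(h^2 + 3*h + 2) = (h - 5)*(h - 1)*(h + 1)^2*(h + 2)*(h + 2)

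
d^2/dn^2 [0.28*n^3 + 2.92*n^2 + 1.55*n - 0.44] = 1.68*n + 5.84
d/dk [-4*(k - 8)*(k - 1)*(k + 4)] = -12*k^2 + 40*k + 112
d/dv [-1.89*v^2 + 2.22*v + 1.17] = 2.22 - 3.78*v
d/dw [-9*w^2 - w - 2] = -18*w - 1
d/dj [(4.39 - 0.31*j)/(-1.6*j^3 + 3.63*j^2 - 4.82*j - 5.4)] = (-0.992*j^3 + 22.1973*j^2 - 31.8714*j + 22.8338)/(2.56*j^6 - 11.616*j^5 + 28.6009*j^4 - 17.7132*j^3 - 15.9716*j^2 + 52.056*j + 29.16)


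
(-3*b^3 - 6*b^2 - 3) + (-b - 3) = -3*b^3 - 6*b^2 - b - 6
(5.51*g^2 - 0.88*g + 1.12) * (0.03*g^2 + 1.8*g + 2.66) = 0.1653*g^4 + 9.8916*g^3 + 13.1062*g^2 - 0.3248*g + 2.9792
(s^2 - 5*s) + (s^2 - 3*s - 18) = 2*s^2 - 8*s - 18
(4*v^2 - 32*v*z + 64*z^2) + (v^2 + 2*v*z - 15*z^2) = 5*v^2 - 30*v*z + 49*z^2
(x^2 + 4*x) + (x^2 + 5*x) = 2*x^2 + 9*x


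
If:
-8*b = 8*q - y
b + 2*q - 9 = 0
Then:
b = y/4 - 9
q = 9 - y/8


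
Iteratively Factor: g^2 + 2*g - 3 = (g - 1)*(g + 3)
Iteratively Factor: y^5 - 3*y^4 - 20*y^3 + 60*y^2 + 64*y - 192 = (y - 2)*(y^4 - y^3 - 22*y^2 + 16*y + 96) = (y - 3)*(y - 2)*(y^3 + 2*y^2 - 16*y - 32) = (y - 3)*(y - 2)*(y + 2)*(y^2 - 16) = (y - 3)*(y - 2)*(y + 2)*(y + 4)*(y - 4)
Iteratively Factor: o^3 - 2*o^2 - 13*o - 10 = (o - 5)*(o^2 + 3*o + 2) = (o - 5)*(o + 1)*(o + 2)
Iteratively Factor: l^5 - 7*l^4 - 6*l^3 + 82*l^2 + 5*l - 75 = (l - 5)*(l^4 - 2*l^3 - 16*l^2 + 2*l + 15) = (l - 5)^2*(l^3 + 3*l^2 - l - 3) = (l - 5)^2*(l - 1)*(l^2 + 4*l + 3) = (l - 5)^2*(l - 1)*(l + 1)*(l + 3)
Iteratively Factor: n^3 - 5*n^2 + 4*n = (n - 4)*(n^2 - n) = (n - 4)*(n - 1)*(n)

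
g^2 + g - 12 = (g - 3)*(g + 4)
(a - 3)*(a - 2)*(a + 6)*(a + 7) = a^4 + 8*a^3 - 17*a^2 - 132*a + 252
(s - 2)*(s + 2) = s^2 - 4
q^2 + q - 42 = (q - 6)*(q + 7)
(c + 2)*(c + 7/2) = c^2 + 11*c/2 + 7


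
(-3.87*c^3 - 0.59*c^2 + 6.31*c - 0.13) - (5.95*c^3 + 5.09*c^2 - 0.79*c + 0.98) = -9.82*c^3 - 5.68*c^2 + 7.1*c - 1.11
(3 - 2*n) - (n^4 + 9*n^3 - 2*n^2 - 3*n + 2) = -n^4 - 9*n^3 + 2*n^2 + n + 1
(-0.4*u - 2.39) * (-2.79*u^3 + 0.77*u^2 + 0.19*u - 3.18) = 1.116*u^4 + 6.3601*u^3 - 1.9163*u^2 + 0.8179*u + 7.6002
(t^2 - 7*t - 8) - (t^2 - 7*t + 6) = -14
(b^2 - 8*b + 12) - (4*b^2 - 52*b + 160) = -3*b^2 + 44*b - 148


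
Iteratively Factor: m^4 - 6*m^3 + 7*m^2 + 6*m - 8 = (m - 4)*(m^3 - 2*m^2 - m + 2) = (m - 4)*(m - 1)*(m^2 - m - 2) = (m - 4)*(m - 2)*(m - 1)*(m + 1)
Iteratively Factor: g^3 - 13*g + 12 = (g - 1)*(g^2 + g - 12) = (g - 3)*(g - 1)*(g + 4)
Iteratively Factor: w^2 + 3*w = (w)*(w + 3)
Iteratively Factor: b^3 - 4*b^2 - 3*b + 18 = (b - 3)*(b^2 - b - 6) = (b - 3)^2*(b + 2)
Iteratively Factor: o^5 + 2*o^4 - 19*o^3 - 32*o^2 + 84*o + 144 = (o + 4)*(o^4 - 2*o^3 - 11*o^2 + 12*o + 36) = (o + 2)*(o + 4)*(o^3 - 4*o^2 - 3*o + 18) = (o - 3)*(o + 2)*(o + 4)*(o^2 - o - 6) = (o - 3)^2*(o + 2)*(o + 4)*(o + 2)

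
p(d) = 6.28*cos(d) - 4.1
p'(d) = -6.28*sin(d)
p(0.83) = 0.14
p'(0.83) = -4.63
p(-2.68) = -9.72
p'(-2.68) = 2.80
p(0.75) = 0.50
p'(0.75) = -4.28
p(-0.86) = -0.00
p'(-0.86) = 4.76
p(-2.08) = -7.16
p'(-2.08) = 5.48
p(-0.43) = 1.61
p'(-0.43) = 2.62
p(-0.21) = 2.04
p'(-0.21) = 1.31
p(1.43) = -3.22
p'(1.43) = -6.22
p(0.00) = 2.18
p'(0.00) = 0.00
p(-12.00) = 1.20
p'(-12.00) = -3.37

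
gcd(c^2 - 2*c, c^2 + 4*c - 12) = c - 2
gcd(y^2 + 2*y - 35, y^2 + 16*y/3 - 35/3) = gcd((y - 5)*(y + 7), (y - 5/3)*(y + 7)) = y + 7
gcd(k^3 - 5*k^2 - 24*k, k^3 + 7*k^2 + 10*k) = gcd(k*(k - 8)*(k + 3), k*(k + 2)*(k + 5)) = k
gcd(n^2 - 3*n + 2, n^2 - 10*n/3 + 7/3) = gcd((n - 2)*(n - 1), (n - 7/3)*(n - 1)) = n - 1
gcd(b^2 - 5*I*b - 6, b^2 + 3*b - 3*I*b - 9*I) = b - 3*I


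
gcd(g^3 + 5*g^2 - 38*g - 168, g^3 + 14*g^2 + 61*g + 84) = g^2 + 11*g + 28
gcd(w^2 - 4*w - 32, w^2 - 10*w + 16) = w - 8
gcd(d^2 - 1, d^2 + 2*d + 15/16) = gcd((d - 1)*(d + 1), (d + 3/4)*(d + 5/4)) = 1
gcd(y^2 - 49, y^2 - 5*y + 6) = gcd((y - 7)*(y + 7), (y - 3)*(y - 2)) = 1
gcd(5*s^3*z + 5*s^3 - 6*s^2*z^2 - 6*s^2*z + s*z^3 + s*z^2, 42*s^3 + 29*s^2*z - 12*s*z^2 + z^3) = 1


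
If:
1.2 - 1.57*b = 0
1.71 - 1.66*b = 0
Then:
No Solution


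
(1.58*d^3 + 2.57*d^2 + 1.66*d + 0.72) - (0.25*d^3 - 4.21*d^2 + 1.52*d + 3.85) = 1.33*d^3 + 6.78*d^2 + 0.14*d - 3.13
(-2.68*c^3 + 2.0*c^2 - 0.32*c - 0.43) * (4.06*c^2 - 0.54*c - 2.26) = -10.8808*c^5 + 9.5672*c^4 + 3.6776*c^3 - 6.093*c^2 + 0.9554*c + 0.9718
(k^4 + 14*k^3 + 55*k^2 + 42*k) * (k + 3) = k^5 + 17*k^4 + 97*k^3 + 207*k^2 + 126*k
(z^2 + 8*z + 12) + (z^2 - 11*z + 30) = 2*z^2 - 3*z + 42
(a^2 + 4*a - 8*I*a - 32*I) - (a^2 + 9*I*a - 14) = 4*a - 17*I*a + 14 - 32*I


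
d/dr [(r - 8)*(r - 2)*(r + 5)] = 3*r^2 - 10*r - 34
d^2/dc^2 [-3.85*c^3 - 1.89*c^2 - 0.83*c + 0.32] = -23.1*c - 3.78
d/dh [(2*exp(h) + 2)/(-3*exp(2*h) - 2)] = 2*(6*(exp(h) + 1)*exp(h) - 3*exp(2*h) - 2)*exp(h)/(3*exp(2*h) + 2)^2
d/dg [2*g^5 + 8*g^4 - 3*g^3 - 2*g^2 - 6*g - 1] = 10*g^4 + 32*g^3 - 9*g^2 - 4*g - 6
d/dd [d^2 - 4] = 2*d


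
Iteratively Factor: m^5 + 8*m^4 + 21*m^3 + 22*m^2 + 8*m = (m + 1)*(m^4 + 7*m^3 + 14*m^2 + 8*m) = (m + 1)*(m + 2)*(m^3 + 5*m^2 + 4*m) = (m + 1)^2*(m + 2)*(m^2 + 4*m) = m*(m + 1)^2*(m + 2)*(m + 4)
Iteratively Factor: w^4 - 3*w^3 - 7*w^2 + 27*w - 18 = (w - 2)*(w^3 - w^2 - 9*w + 9) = (w - 2)*(w + 3)*(w^2 - 4*w + 3) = (w - 2)*(w - 1)*(w + 3)*(w - 3)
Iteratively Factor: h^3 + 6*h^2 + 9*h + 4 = (h + 1)*(h^2 + 5*h + 4) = (h + 1)*(h + 4)*(h + 1)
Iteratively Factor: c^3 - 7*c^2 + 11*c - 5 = (c - 1)*(c^2 - 6*c + 5) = (c - 5)*(c - 1)*(c - 1)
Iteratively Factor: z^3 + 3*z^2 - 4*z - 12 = (z + 3)*(z^2 - 4) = (z - 2)*(z + 3)*(z + 2)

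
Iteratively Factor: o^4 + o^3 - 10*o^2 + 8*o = (o + 4)*(o^3 - 3*o^2 + 2*o) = (o - 1)*(o + 4)*(o^2 - 2*o) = (o - 2)*(o - 1)*(o + 4)*(o)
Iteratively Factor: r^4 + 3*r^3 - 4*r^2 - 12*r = (r + 3)*(r^3 - 4*r) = (r + 2)*(r + 3)*(r^2 - 2*r) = (r - 2)*(r + 2)*(r + 3)*(r)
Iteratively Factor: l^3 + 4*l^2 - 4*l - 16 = (l - 2)*(l^2 + 6*l + 8) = (l - 2)*(l + 2)*(l + 4)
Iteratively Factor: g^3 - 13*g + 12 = (g + 4)*(g^2 - 4*g + 3) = (g - 3)*(g + 4)*(g - 1)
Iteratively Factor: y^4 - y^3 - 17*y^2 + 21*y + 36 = (y + 4)*(y^3 - 5*y^2 + 3*y + 9) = (y - 3)*(y + 4)*(y^2 - 2*y - 3) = (y - 3)^2*(y + 4)*(y + 1)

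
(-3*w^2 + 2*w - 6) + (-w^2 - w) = -4*w^2 + w - 6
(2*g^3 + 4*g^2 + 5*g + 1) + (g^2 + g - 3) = 2*g^3 + 5*g^2 + 6*g - 2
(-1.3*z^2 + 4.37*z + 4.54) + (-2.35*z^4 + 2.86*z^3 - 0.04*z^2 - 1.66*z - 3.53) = -2.35*z^4 + 2.86*z^3 - 1.34*z^2 + 2.71*z + 1.01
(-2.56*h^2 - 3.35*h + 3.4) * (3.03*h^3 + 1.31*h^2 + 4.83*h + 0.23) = -7.7568*h^5 - 13.5041*h^4 - 6.4513*h^3 - 12.3153*h^2 + 15.6515*h + 0.782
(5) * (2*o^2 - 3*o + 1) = 10*o^2 - 15*o + 5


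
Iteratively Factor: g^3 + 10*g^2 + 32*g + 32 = (g + 2)*(g^2 + 8*g + 16) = (g + 2)*(g + 4)*(g + 4)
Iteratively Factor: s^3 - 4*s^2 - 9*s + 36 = (s - 3)*(s^2 - s - 12) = (s - 3)*(s + 3)*(s - 4)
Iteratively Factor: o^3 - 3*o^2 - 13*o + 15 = (o - 1)*(o^2 - 2*o - 15) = (o - 1)*(o + 3)*(o - 5)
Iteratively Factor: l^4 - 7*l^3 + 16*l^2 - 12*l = (l - 2)*(l^3 - 5*l^2 + 6*l) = (l - 3)*(l - 2)*(l^2 - 2*l) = l*(l - 3)*(l - 2)*(l - 2)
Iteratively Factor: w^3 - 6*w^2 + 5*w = (w)*(w^2 - 6*w + 5) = w*(w - 1)*(w - 5)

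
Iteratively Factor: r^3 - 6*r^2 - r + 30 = (r - 3)*(r^2 - 3*r - 10) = (r - 5)*(r - 3)*(r + 2)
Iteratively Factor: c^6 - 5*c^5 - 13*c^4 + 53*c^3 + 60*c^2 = (c - 4)*(c^5 - c^4 - 17*c^3 - 15*c^2) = c*(c - 4)*(c^4 - c^3 - 17*c^2 - 15*c) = c^2*(c - 4)*(c^3 - c^2 - 17*c - 15) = c^2*(c - 4)*(c + 1)*(c^2 - 2*c - 15) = c^2*(c - 4)*(c + 1)*(c + 3)*(c - 5)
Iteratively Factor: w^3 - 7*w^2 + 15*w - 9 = (w - 1)*(w^2 - 6*w + 9) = (w - 3)*(w - 1)*(w - 3)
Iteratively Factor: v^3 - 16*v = (v - 4)*(v^2 + 4*v) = (v - 4)*(v + 4)*(v)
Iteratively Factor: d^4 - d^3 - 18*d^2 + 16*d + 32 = (d - 2)*(d^3 + d^2 - 16*d - 16) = (d - 2)*(d + 4)*(d^2 - 3*d - 4) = (d - 4)*(d - 2)*(d + 4)*(d + 1)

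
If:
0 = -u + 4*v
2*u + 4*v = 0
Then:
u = 0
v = 0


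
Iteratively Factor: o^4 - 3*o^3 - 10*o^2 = (o + 2)*(o^3 - 5*o^2) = o*(o + 2)*(o^2 - 5*o) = o*(o - 5)*(o + 2)*(o)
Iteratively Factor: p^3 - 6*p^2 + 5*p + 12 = (p + 1)*(p^2 - 7*p + 12) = (p - 3)*(p + 1)*(p - 4)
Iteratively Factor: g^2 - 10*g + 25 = (g - 5)*(g - 5)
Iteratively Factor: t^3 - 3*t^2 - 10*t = (t - 5)*(t^2 + 2*t) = t*(t - 5)*(t + 2)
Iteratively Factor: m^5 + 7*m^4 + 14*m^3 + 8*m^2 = (m)*(m^4 + 7*m^3 + 14*m^2 + 8*m) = m^2*(m^3 + 7*m^2 + 14*m + 8) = m^2*(m + 1)*(m^2 + 6*m + 8) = m^2*(m + 1)*(m + 4)*(m + 2)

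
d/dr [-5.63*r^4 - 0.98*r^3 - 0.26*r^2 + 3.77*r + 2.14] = -22.52*r^3 - 2.94*r^2 - 0.52*r + 3.77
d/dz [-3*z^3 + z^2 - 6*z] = -9*z^2 + 2*z - 6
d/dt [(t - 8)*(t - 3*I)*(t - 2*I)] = 3*t^2 + t*(-16 - 10*I) - 6 + 40*I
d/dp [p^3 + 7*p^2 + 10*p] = 3*p^2 + 14*p + 10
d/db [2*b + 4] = 2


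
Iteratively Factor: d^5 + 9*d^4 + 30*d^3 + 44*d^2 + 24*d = (d + 3)*(d^4 + 6*d^3 + 12*d^2 + 8*d) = (d + 2)*(d + 3)*(d^3 + 4*d^2 + 4*d) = (d + 2)^2*(d + 3)*(d^2 + 2*d) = d*(d + 2)^2*(d + 3)*(d + 2)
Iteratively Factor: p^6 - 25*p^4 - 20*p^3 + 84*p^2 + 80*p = (p + 1)*(p^5 - p^4 - 24*p^3 + 4*p^2 + 80*p) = (p - 5)*(p + 1)*(p^4 + 4*p^3 - 4*p^2 - 16*p) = (p - 5)*(p + 1)*(p + 4)*(p^3 - 4*p) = (p - 5)*(p + 1)*(p + 2)*(p + 4)*(p^2 - 2*p) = p*(p - 5)*(p + 1)*(p + 2)*(p + 4)*(p - 2)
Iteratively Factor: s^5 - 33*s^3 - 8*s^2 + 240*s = (s + 4)*(s^4 - 4*s^3 - 17*s^2 + 60*s) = (s - 5)*(s + 4)*(s^3 + s^2 - 12*s) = (s - 5)*(s - 3)*(s + 4)*(s^2 + 4*s) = (s - 5)*(s - 3)*(s + 4)^2*(s)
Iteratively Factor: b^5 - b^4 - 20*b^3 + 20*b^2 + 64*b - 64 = (b - 2)*(b^4 + b^3 - 18*b^2 - 16*b + 32) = (b - 2)*(b + 4)*(b^3 - 3*b^2 - 6*b + 8) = (b - 2)*(b - 1)*(b + 4)*(b^2 - 2*b - 8) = (b - 4)*(b - 2)*(b - 1)*(b + 4)*(b + 2)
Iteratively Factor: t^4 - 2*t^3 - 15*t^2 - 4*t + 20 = (t - 1)*(t^3 - t^2 - 16*t - 20) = (t - 5)*(t - 1)*(t^2 + 4*t + 4) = (t - 5)*(t - 1)*(t + 2)*(t + 2)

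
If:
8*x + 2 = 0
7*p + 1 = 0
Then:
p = -1/7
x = -1/4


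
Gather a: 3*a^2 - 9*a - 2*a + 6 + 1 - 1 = 3*a^2 - 11*a + 6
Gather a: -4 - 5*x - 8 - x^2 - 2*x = -x^2 - 7*x - 12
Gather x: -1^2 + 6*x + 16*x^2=16*x^2 + 6*x - 1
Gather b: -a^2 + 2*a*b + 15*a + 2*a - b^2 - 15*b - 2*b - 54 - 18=-a^2 + 17*a - b^2 + b*(2*a - 17) - 72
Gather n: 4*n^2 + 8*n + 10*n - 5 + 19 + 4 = 4*n^2 + 18*n + 18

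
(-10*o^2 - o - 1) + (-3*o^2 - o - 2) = -13*o^2 - 2*o - 3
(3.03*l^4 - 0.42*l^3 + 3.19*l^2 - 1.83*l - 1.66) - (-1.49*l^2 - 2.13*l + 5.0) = 3.03*l^4 - 0.42*l^3 + 4.68*l^2 + 0.3*l - 6.66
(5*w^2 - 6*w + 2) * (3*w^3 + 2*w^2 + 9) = 15*w^5 - 8*w^4 - 6*w^3 + 49*w^2 - 54*w + 18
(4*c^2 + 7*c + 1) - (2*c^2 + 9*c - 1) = 2*c^2 - 2*c + 2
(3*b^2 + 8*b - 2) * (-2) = -6*b^2 - 16*b + 4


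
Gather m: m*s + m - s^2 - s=m*(s + 1) - s^2 - s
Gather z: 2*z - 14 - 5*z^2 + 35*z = -5*z^2 + 37*z - 14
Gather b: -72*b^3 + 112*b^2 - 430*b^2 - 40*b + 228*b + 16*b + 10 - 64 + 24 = -72*b^3 - 318*b^2 + 204*b - 30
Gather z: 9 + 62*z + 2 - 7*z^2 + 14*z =-7*z^2 + 76*z + 11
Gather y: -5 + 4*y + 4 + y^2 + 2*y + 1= y^2 + 6*y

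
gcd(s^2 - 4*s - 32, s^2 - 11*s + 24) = s - 8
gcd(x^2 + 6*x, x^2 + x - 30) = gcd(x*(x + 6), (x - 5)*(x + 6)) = x + 6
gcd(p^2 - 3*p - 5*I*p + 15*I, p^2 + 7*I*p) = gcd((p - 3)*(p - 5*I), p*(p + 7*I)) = 1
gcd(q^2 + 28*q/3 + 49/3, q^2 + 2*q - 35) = q + 7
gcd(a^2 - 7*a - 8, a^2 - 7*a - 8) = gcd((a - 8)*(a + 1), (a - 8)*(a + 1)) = a^2 - 7*a - 8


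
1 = 1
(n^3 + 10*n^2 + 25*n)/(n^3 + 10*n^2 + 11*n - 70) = n*(n + 5)/(n^2 + 5*n - 14)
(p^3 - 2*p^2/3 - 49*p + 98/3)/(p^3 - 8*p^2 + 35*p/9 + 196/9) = 3*(3*p^2 + 19*p - 14)/(9*p^2 - 9*p - 28)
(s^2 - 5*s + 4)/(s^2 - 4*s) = (s - 1)/s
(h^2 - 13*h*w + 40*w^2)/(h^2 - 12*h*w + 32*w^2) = (-h + 5*w)/(-h + 4*w)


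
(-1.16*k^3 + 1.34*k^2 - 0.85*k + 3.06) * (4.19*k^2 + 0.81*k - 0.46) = -4.8604*k^5 + 4.675*k^4 - 1.9425*k^3 + 11.5165*k^2 + 2.8696*k - 1.4076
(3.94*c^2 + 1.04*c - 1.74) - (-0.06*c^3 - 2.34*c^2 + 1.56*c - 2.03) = 0.06*c^3 + 6.28*c^2 - 0.52*c + 0.29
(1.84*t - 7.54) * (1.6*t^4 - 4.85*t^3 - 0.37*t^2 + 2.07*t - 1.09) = 2.944*t^5 - 20.988*t^4 + 35.8882*t^3 + 6.5986*t^2 - 17.6134*t + 8.2186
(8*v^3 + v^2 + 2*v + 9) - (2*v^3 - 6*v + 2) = 6*v^3 + v^2 + 8*v + 7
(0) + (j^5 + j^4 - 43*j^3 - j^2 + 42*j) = j^5 + j^4 - 43*j^3 - j^2 + 42*j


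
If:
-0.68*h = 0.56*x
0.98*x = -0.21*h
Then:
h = 0.00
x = 0.00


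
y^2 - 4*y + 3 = (y - 3)*(y - 1)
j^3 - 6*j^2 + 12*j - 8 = (j - 2)^3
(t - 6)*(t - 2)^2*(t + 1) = t^4 - 9*t^3 + 18*t^2 + 4*t - 24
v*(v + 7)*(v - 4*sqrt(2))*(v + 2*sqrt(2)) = v^4 - 2*sqrt(2)*v^3 + 7*v^3 - 14*sqrt(2)*v^2 - 16*v^2 - 112*v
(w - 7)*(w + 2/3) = w^2 - 19*w/3 - 14/3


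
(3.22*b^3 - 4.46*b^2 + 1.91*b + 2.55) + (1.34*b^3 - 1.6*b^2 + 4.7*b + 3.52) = 4.56*b^3 - 6.06*b^2 + 6.61*b + 6.07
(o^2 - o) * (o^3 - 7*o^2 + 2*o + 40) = o^5 - 8*o^4 + 9*o^3 + 38*o^2 - 40*o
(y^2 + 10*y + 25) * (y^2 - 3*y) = y^4 + 7*y^3 - 5*y^2 - 75*y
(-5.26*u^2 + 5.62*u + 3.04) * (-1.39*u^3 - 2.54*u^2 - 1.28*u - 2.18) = 7.3114*u^5 + 5.5486*u^4 - 11.7676*u^3 - 3.4484*u^2 - 16.1428*u - 6.6272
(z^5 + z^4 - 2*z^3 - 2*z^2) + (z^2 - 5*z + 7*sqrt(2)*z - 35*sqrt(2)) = z^5 + z^4 - 2*z^3 - z^2 - 5*z + 7*sqrt(2)*z - 35*sqrt(2)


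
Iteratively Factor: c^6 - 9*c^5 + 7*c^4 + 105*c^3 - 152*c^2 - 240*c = (c + 3)*(c^5 - 12*c^4 + 43*c^3 - 24*c^2 - 80*c) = (c - 4)*(c + 3)*(c^4 - 8*c^3 + 11*c^2 + 20*c) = (c - 5)*(c - 4)*(c + 3)*(c^3 - 3*c^2 - 4*c) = (c - 5)*(c - 4)^2*(c + 3)*(c^2 + c) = c*(c - 5)*(c - 4)^2*(c + 3)*(c + 1)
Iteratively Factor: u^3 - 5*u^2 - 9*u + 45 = (u - 5)*(u^2 - 9) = (u - 5)*(u + 3)*(u - 3)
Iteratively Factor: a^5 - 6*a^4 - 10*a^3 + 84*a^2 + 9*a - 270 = (a - 3)*(a^4 - 3*a^3 - 19*a^2 + 27*a + 90) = (a - 3)*(a + 3)*(a^3 - 6*a^2 - a + 30) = (a - 3)*(a + 2)*(a + 3)*(a^2 - 8*a + 15) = (a - 5)*(a - 3)*(a + 2)*(a + 3)*(a - 3)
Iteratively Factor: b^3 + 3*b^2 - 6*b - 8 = (b + 1)*(b^2 + 2*b - 8) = (b + 1)*(b + 4)*(b - 2)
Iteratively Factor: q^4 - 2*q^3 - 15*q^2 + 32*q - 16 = (q - 4)*(q^3 + 2*q^2 - 7*q + 4) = (q - 4)*(q - 1)*(q^2 + 3*q - 4) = (q - 4)*(q - 1)*(q + 4)*(q - 1)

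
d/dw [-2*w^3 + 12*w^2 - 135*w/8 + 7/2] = -6*w^2 + 24*w - 135/8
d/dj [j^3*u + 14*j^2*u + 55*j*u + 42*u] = u*(3*j^2 + 28*j + 55)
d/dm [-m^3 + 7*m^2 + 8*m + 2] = -3*m^2 + 14*m + 8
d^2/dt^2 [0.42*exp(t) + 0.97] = 0.42*exp(t)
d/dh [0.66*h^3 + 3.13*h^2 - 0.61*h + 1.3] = 1.98*h^2 + 6.26*h - 0.61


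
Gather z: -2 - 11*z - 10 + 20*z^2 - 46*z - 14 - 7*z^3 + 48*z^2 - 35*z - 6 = -7*z^3 + 68*z^2 - 92*z - 32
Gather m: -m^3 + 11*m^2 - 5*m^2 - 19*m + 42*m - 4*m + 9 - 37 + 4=-m^3 + 6*m^2 + 19*m - 24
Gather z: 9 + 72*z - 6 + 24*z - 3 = 96*z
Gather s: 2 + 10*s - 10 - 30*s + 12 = 4 - 20*s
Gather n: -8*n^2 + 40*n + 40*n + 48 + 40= -8*n^2 + 80*n + 88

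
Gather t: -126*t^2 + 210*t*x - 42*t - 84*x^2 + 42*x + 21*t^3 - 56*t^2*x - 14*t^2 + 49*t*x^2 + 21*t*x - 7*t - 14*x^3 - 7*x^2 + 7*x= 21*t^3 + t^2*(-56*x - 140) + t*(49*x^2 + 231*x - 49) - 14*x^3 - 91*x^2 + 49*x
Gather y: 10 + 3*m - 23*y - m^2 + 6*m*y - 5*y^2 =-m^2 + 3*m - 5*y^2 + y*(6*m - 23) + 10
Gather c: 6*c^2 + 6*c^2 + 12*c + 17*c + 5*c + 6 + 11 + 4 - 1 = 12*c^2 + 34*c + 20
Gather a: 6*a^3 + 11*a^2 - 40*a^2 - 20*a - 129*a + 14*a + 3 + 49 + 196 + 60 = 6*a^3 - 29*a^2 - 135*a + 308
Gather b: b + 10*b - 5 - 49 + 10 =11*b - 44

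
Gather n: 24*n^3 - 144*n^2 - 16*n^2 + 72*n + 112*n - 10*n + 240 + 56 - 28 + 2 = 24*n^3 - 160*n^2 + 174*n + 270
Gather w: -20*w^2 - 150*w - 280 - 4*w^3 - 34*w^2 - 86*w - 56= -4*w^3 - 54*w^2 - 236*w - 336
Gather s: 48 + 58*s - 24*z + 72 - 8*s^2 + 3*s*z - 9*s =-8*s^2 + s*(3*z + 49) - 24*z + 120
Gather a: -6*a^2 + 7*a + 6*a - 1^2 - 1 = -6*a^2 + 13*a - 2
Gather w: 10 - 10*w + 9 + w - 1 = 18 - 9*w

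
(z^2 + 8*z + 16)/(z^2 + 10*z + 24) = (z + 4)/(z + 6)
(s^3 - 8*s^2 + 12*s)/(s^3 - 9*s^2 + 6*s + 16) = s*(s - 6)/(s^2 - 7*s - 8)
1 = 1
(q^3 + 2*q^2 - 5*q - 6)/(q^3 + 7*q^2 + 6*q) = (q^2 + q - 6)/(q*(q + 6))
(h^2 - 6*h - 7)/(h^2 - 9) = (h^2 - 6*h - 7)/(h^2 - 9)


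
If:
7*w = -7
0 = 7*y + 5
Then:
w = -1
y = -5/7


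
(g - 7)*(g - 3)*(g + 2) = g^3 - 8*g^2 + g + 42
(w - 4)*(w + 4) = w^2 - 16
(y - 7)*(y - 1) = y^2 - 8*y + 7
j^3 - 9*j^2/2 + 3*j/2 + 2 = (j - 4)*(j - 1)*(j + 1/2)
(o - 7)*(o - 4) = o^2 - 11*o + 28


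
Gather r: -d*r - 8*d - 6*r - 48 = -8*d + r*(-d - 6) - 48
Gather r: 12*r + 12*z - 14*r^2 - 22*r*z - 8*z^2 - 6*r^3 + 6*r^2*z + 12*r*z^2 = -6*r^3 + r^2*(6*z - 14) + r*(12*z^2 - 22*z + 12) - 8*z^2 + 12*z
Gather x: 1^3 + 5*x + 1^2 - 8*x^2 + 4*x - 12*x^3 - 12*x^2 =-12*x^3 - 20*x^2 + 9*x + 2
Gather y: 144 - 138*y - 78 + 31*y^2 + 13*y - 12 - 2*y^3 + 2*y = -2*y^3 + 31*y^2 - 123*y + 54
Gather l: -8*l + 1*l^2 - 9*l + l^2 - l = 2*l^2 - 18*l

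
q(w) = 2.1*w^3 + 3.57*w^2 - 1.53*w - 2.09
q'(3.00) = 76.59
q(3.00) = 82.15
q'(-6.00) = 182.43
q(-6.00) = -317.99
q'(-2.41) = 17.85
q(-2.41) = -7.06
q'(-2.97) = 32.84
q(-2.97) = -21.07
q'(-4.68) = 103.04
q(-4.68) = -131.99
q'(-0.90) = -2.85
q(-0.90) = 0.65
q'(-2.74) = 26.20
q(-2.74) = -14.29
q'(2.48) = 54.92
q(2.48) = 48.10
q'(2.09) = 40.91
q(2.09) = 29.48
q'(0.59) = 4.88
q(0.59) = -1.32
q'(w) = 6.3*w^2 + 7.14*w - 1.53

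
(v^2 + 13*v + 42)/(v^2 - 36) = (v + 7)/(v - 6)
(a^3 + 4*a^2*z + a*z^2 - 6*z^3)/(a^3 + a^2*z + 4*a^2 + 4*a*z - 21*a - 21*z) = (a^3 + 4*a^2*z + a*z^2 - 6*z^3)/(a^3 + a^2*z + 4*a^2 + 4*a*z - 21*a - 21*z)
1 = 1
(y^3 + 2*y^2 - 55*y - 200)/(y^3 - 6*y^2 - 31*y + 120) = (y + 5)/(y - 3)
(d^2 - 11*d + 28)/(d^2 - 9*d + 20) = (d - 7)/(d - 5)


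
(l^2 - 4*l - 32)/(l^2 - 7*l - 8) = (l + 4)/(l + 1)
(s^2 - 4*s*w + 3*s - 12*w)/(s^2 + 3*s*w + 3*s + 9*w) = (s - 4*w)/(s + 3*w)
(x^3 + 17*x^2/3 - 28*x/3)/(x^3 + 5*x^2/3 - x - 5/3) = x*(3*x^2 + 17*x - 28)/(3*x^3 + 5*x^2 - 3*x - 5)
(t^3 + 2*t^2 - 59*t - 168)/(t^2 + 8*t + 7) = (t^2 - 5*t - 24)/(t + 1)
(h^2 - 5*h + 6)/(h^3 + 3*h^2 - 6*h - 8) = (h - 3)/(h^2 + 5*h + 4)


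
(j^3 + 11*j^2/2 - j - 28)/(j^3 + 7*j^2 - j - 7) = (j^3 + 11*j^2/2 - j - 28)/(j^3 + 7*j^2 - j - 7)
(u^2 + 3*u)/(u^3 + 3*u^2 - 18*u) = (u + 3)/(u^2 + 3*u - 18)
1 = 1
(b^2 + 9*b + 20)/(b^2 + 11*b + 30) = (b + 4)/(b + 6)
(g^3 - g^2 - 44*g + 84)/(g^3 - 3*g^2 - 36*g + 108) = (g^2 + 5*g - 14)/(g^2 + 3*g - 18)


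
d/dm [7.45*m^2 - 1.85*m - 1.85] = 14.9*m - 1.85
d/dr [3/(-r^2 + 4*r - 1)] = 6*(r - 2)/(r^2 - 4*r + 1)^2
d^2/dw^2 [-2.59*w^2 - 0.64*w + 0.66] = -5.18000000000000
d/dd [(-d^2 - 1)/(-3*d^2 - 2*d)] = 2*(d^2 - 3*d - 1)/(d^2*(9*d^2 + 12*d + 4))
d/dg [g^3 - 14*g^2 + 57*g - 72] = 3*g^2 - 28*g + 57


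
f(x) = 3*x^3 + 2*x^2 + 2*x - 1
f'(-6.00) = 302.00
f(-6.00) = -589.00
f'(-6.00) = 302.00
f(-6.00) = -589.00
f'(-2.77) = 59.98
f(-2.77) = -54.96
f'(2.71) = 78.94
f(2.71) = 78.82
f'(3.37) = 117.69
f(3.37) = 143.27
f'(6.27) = 380.90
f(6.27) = 829.64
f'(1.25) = 21.06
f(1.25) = 10.48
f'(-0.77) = 4.26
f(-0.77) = -2.72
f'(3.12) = 102.09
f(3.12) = 115.82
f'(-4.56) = 170.90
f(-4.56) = -252.99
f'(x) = 9*x^2 + 4*x + 2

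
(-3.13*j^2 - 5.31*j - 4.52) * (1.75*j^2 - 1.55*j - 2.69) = -5.4775*j^4 - 4.441*j^3 + 8.7402*j^2 + 21.2899*j + 12.1588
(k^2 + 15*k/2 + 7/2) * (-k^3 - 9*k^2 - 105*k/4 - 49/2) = -k^5 - 33*k^4/2 - 389*k^3/4 - 2023*k^2/8 - 2205*k/8 - 343/4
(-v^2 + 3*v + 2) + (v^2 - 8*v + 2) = 4 - 5*v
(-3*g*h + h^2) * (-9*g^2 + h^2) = 27*g^3*h - 9*g^2*h^2 - 3*g*h^3 + h^4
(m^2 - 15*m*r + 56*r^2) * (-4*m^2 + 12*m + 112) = -4*m^4 + 60*m^3*r + 12*m^3 - 224*m^2*r^2 - 180*m^2*r + 112*m^2 + 672*m*r^2 - 1680*m*r + 6272*r^2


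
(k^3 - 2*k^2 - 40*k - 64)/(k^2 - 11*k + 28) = (k^3 - 2*k^2 - 40*k - 64)/(k^2 - 11*k + 28)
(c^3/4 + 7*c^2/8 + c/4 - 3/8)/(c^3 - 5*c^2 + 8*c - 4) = (2*c^3 + 7*c^2 + 2*c - 3)/(8*(c^3 - 5*c^2 + 8*c - 4))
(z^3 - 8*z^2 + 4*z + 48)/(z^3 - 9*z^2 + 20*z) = (z^2 - 4*z - 12)/(z*(z - 5))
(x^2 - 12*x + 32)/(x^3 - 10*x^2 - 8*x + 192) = (x - 4)/(x^2 - 2*x - 24)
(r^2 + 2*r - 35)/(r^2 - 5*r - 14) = (-r^2 - 2*r + 35)/(-r^2 + 5*r + 14)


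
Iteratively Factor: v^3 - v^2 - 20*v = (v + 4)*(v^2 - 5*v) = v*(v + 4)*(v - 5)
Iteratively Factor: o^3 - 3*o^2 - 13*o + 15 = (o - 5)*(o^2 + 2*o - 3) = (o - 5)*(o + 3)*(o - 1)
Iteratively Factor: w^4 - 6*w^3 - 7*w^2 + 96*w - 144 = (w - 4)*(w^3 - 2*w^2 - 15*w + 36) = (w - 4)*(w - 3)*(w^2 + w - 12) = (w - 4)*(w - 3)^2*(w + 4)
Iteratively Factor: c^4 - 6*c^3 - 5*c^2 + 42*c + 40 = (c + 1)*(c^3 - 7*c^2 + 2*c + 40) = (c - 5)*(c + 1)*(c^2 - 2*c - 8) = (c - 5)*(c - 4)*(c + 1)*(c + 2)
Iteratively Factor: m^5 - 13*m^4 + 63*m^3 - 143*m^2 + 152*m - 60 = (m - 2)*(m^4 - 11*m^3 + 41*m^2 - 61*m + 30) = (m - 3)*(m - 2)*(m^3 - 8*m^2 + 17*m - 10) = (m - 5)*(m - 3)*(m - 2)*(m^2 - 3*m + 2) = (m - 5)*(m - 3)*(m - 2)^2*(m - 1)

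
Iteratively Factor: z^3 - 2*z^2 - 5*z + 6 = (z + 2)*(z^2 - 4*z + 3) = (z - 3)*(z + 2)*(z - 1)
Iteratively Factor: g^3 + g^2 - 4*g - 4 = (g - 2)*(g^2 + 3*g + 2) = (g - 2)*(g + 2)*(g + 1)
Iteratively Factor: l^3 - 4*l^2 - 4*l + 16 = (l - 4)*(l^2 - 4) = (l - 4)*(l - 2)*(l + 2)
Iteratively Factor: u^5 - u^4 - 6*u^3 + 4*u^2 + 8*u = (u - 2)*(u^4 + u^3 - 4*u^2 - 4*u) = (u - 2)*(u + 2)*(u^3 - u^2 - 2*u) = (u - 2)*(u + 1)*(u + 2)*(u^2 - 2*u) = u*(u - 2)*(u + 1)*(u + 2)*(u - 2)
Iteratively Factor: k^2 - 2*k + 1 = (k - 1)*(k - 1)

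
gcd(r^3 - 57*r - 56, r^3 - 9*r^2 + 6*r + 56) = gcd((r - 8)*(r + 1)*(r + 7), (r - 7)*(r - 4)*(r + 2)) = 1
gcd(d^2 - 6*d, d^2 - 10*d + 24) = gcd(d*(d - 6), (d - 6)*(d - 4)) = d - 6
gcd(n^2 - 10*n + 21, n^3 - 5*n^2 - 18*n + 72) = n - 3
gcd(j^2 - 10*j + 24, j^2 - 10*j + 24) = j^2 - 10*j + 24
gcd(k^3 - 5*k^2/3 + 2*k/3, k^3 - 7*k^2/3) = k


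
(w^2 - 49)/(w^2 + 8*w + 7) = (w - 7)/(w + 1)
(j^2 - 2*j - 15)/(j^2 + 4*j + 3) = (j - 5)/(j + 1)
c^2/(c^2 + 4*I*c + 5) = c^2/(c^2 + 4*I*c + 5)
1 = 1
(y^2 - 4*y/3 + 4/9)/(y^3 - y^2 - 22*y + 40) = (y^2 - 4*y/3 + 4/9)/(y^3 - y^2 - 22*y + 40)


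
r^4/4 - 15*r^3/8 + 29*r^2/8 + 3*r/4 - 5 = (r/4 + 1/4)*(r - 4)*(r - 5/2)*(r - 2)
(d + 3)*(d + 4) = d^2 + 7*d + 12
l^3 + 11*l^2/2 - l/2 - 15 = (l - 3/2)*(l + 2)*(l + 5)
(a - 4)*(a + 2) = a^2 - 2*a - 8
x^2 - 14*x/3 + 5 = (x - 3)*(x - 5/3)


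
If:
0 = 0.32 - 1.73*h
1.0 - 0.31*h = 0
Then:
No Solution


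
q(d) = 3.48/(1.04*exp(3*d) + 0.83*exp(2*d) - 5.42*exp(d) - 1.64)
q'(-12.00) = 0.00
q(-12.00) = -2.12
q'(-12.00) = 0.00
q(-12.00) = -2.12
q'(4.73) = -0.00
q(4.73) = 0.00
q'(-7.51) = 0.00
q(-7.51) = -2.12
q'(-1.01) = 0.47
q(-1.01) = -1.01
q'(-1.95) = 0.44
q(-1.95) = -1.46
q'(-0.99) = 0.47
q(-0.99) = -1.00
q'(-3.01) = 0.25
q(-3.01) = -1.83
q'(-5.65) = 0.02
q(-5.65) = -2.10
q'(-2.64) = 0.32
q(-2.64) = -1.72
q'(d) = 3.48*(-3.12*exp(3*d) - 1.66*exp(2*d) + 5.42*exp(d))/(1.04*exp(3*d) + 0.83*exp(2*d) - 5.42*exp(d) - 1.64)^2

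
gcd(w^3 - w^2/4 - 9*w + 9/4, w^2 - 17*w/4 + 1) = w - 1/4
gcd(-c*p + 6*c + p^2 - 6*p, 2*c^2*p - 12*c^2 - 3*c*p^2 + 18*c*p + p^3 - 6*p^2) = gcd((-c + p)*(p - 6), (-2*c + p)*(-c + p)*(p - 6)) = -c*p + 6*c + p^2 - 6*p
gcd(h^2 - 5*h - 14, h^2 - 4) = h + 2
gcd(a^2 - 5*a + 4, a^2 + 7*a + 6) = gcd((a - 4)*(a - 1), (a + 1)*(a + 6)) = 1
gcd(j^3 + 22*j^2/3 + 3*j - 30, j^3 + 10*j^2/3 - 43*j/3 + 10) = j^2 + 13*j/3 - 10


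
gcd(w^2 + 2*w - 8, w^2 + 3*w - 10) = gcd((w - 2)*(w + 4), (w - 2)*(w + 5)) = w - 2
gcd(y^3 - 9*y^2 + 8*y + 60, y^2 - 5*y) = y - 5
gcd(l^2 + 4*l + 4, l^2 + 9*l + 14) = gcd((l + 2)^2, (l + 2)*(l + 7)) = l + 2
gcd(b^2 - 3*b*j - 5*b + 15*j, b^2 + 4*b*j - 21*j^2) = b - 3*j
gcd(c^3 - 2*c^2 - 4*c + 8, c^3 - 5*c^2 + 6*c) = c - 2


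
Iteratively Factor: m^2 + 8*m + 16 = (m + 4)*(m + 4)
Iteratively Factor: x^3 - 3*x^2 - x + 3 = (x + 1)*(x^2 - 4*x + 3) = (x - 1)*(x + 1)*(x - 3)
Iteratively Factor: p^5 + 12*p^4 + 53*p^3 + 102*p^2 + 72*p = (p + 2)*(p^4 + 10*p^3 + 33*p^2 + 36*p) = (p + 2)*(p + 4)*(p^3 + 6*p^2 + 9*p) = (p + 2)*(p + 3)*(p + 4)*(p^2 + 3*p) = p*(p + 2)*(p + 3)*(p + 4)*(p + 3)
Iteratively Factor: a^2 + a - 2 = (a - 1)*(a + 2)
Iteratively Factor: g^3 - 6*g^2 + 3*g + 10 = (g - 2)*(g^2 - 4*g - 5) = (g - 2)*(g + 1)*(g - 5)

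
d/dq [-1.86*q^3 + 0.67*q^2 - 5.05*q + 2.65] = -5.58*q^2 + 1.34*q - 5.05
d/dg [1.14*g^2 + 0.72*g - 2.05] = 2.28*g + 0.72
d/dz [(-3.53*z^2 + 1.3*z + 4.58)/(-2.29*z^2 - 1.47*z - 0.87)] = (8.1661*z^2 + 27.1186*z + 5.6016)/(5.2441*z^4 + 6.7326*z^3 + 6.1455*z^2 + 2.5578*z + 0.7569)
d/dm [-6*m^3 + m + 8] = 1 - 18*m^2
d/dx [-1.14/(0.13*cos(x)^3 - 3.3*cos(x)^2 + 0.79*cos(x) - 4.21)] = (-0.4446*cos(x)^2 + 7.524*cos(x) - 0.9006)*sin(x)/(0.13*cos(x)^3 - 3.3*cos(x)^2 + 0.79*cos(x) - 4.21)^2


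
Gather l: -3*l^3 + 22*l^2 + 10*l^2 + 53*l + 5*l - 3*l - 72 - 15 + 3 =-3*l^3 + 32*l^2 + 55*l - 84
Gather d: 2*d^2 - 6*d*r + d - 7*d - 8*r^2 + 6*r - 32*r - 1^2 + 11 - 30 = 2*d^2 + d*(-6*r - 6) - 8*r^2 - 26*r - 20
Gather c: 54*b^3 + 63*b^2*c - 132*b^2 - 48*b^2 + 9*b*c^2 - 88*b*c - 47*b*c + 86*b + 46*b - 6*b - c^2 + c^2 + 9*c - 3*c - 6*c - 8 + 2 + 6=54*b^3 - 180*b^2 + 9*b*c^2 + 126*b + c*(63*b^2 - 135*b)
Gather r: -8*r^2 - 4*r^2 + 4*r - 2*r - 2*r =-12*r^2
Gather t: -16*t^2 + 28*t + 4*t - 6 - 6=-16*t^2 + 32*t - 12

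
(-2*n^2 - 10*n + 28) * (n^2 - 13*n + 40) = -2*n^4 + 16*n^3 + 78*n^2 - 764*n + 1120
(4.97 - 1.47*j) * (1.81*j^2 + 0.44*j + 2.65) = -2.6607*j^3 + 8.3489*j^2 - 1.7087*j + 13.1705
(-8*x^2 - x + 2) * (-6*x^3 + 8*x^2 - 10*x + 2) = 48*x^5 - 58*x^4 + 60*x^3 + 10*x^2 - 22*x + 4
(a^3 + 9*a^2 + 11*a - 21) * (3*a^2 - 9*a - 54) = 3*a^5 + 18*a^4 - 102*a^3 - 648*a^2 - 405*a + 1134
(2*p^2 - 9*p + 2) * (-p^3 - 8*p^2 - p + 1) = -2*p^5 - 7*p^4 + 68*p^3 - 5*p^2 - 11*p + 2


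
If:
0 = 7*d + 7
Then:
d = -1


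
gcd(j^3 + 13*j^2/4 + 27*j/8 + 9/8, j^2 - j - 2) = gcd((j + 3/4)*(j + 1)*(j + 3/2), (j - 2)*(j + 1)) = j + 1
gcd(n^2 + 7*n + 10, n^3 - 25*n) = n + 5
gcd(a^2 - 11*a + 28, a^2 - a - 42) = a - 7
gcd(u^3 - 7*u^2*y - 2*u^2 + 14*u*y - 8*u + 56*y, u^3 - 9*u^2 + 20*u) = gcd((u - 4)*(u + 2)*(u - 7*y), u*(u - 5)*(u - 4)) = u - 4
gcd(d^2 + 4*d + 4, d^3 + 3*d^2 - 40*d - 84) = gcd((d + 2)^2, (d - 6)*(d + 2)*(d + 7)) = d + 2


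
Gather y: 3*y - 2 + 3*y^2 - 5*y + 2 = 3*y^2 - 2*y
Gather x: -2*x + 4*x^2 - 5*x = 4*x^2 - 7*x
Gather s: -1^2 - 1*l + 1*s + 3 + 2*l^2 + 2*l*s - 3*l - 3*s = 2*l^2 - 4*l + s*(2*l - 2) + 2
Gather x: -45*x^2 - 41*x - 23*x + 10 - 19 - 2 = -45*x^2 - 64*x - 11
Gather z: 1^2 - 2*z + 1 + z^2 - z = z^2 - 3*z + 2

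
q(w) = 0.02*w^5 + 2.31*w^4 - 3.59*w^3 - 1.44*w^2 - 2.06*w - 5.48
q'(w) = 0.1*w^4 + 9.24*w^3 - 10.77*w^2 - 2.88*w - 2.06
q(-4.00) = 780.36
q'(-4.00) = -728.62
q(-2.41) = 117.67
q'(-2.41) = -183.64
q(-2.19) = 81.96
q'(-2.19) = -142.16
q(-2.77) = 198.21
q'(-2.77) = -267.22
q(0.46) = -6.98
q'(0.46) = -4.76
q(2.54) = 19.43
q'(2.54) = 76.72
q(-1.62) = 25.03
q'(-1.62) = -64.25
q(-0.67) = -3.20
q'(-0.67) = -7.72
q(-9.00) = 16488.46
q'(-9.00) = -6928.37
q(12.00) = 46435.72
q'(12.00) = 16452.82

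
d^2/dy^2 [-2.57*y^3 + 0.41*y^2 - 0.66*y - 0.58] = 0.82 - 15.42*y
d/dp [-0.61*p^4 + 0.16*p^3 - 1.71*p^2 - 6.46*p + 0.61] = -2.44*p^3 + 0.48*p^2 - 3.42*p - 6.46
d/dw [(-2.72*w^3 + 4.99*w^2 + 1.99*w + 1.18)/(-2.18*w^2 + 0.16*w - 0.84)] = (5.9296*w^4 - 0.870400000000004*w^3 + 11.991*w^2 - 3.2384*w - 1.8604)/(4.7524*w^4 - 0.6976*w^3 + 3.688*w^2 - 0.2688*w + 0.7056)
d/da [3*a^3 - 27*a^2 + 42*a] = 9*a^2 - 54*a + 42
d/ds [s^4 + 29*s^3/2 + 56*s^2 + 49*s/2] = 4*s^3 + 87*s^2/2 + 112*s + 49/2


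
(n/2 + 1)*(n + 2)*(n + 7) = n^3/2 + 11*n^2/2 + 16*n + 14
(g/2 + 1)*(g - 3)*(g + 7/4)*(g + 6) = g^4/2 + 27*g^3/8 - 13*g^2/8 - 57*g/2 - 63/2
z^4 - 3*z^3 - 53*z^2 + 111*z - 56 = (z - 8)*(z - 1)^2*(z + 7)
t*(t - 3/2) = t^2 - 3*t/2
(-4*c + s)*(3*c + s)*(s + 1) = -12*c^2*s - 12*c^2 - c*s^2 - c*s + s^3 + s^2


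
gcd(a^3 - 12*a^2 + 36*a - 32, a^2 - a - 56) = a - 8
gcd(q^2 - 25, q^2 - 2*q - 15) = q - 5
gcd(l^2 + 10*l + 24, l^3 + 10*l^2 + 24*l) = l^2 + 10*l + 24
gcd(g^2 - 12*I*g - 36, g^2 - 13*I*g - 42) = g - 6*I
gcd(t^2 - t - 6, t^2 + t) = 1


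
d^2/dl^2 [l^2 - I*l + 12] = 2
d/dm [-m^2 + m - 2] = 1 - 2*m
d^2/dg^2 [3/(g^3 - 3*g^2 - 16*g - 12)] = 6*(3*(1 - g)*(-g^3 + 3*g^2 + 16*g + 12) - (-3*g^2 + 6*g + 16)^2)/(-g^3 + 3*g^2 + 16*g + 12)^3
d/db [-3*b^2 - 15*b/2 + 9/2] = -6*b - 15/2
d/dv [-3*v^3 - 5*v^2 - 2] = v*(-9*v - 10)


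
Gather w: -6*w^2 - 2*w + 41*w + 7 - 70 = -6*w^2 + 39*w - 63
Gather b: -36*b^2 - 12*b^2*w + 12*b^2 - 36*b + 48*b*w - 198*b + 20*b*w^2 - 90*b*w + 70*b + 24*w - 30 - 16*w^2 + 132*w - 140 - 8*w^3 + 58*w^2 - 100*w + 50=b^2*(-12*w - 24) + b*(20*w^2 - 42*w - 164) - 8*w^3 + 42*w^2 + 56*w - 120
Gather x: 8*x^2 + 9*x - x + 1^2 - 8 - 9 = 8*x^2 + 8*x - 16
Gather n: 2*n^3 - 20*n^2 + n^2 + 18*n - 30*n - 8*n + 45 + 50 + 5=2*n^3 - 19*n^2 - 20*n + 100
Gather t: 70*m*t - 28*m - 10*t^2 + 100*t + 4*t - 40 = -28*m - 10*t^2 + t*(70*m + 104) - 40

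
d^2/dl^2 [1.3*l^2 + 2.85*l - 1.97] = 2.60000000000000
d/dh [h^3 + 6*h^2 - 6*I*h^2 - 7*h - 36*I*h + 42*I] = 3*h^2 + 12*h*(1 - I) - 7 - 36*I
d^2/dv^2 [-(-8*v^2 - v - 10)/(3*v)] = 20/(3*v^3)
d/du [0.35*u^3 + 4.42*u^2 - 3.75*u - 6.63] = 1.05*u^2 + 8.84*u - 3.75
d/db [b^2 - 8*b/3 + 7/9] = 2*b - 8/3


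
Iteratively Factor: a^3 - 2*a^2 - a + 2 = (a - 2)*(a^2 - 1) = (a - 2)*(a - 1)*(a + 1)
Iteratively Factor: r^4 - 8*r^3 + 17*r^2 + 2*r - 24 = (r + 1)*(r^3 - 9*r^2 + 26*r - 24) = (r - 3)*(r + 1)*(r^2 - 6*r + 8) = (r - 4)*(r - 3)*(r + 1)*(r - 2)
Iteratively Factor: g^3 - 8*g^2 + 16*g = (g - 4)*(g^2 - 4*g) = g*(g - 4)*(g - 4)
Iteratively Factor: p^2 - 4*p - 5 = (p - 5)*(p + 1)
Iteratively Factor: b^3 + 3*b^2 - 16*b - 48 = (b + 3)*(b^2 - 16) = (b - 4)*(b + 3)*(b + 4)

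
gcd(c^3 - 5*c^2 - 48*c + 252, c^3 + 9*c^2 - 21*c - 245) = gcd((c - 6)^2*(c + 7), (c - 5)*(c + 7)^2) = c + 7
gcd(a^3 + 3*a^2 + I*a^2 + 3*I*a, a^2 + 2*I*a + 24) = 1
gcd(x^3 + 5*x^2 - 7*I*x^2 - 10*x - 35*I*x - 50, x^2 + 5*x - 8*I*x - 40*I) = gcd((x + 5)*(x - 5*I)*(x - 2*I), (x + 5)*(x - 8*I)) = x + 5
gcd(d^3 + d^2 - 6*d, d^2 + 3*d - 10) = d - 2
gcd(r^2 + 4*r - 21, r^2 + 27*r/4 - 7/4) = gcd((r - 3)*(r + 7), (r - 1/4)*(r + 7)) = r + 7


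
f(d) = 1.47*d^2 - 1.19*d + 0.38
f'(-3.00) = -10.01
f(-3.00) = 17.18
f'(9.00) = 25.27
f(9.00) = 108.74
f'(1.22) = 2.40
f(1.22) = 1.12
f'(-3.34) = -11.01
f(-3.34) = 20.75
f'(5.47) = 14.89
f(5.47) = 37.85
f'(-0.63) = -3.04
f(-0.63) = 1.71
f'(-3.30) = -10.89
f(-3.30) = 20.32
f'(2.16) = 5.16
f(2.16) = 4.67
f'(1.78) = 4.04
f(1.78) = 2.92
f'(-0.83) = -3.63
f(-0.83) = 2.38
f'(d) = 2.94*d - 1.19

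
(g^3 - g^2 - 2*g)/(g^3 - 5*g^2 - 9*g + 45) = g*(g^2 - g - 2)/(g^3 - 5*g^2 - 9*g + 45)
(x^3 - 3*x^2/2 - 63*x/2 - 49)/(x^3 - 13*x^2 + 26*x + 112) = (x + 7/2)/(x - 8)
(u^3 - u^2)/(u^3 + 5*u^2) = (u - 1)/(u + 5)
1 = 1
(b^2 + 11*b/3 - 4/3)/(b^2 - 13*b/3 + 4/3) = (b + 4)/(b - 4)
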